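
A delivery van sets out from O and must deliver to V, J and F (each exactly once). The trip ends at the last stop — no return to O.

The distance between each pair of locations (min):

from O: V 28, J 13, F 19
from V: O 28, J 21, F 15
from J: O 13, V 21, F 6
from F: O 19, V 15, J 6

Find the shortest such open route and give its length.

There are 3! = 6 possible orderings.
O - V - J - F: 28+21+6 = 55
O - V - F - J: 28+15+6 = 49
O - J - V - F: 13+21+15 = 49
O - J - F - V: 13+6+15 = 34
O - F - V - J: 19+15+21 = 55
O - F - J - V: 19+6+21 = 46
The minimum is 34.
One shortest path: O → J → F → V.

Minimum one-way distance = 34 min.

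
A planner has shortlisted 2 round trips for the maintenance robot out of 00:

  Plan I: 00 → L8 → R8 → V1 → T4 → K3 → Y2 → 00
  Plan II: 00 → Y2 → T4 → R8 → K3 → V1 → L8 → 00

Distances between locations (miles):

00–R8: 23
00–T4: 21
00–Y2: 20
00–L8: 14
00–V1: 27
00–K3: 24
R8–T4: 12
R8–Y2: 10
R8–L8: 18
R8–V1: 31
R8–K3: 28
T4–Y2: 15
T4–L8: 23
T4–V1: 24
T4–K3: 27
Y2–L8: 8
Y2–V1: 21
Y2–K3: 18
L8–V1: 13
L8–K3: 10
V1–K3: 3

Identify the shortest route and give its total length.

Plan I: 14 + 18 + 31 + 24 + 27 + 18 + 20 = 152
Plan II: 20 + 15 + 12 + 28 + 3 + 13 + 14 = 105

Shortest is Plan II, total 105 miles.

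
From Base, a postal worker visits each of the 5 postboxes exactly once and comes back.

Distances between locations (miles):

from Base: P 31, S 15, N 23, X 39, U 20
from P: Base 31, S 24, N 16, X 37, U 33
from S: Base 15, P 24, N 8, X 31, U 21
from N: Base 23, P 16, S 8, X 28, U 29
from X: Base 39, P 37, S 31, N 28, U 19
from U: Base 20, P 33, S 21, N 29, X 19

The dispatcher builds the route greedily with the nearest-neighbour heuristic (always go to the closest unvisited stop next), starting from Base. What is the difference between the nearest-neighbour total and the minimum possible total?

From Base: S=15, U=20, N=23, P=31, X=39 → choose S (15).
From S: N=8, U=21, P=24, X=31 → choose N (8).
From N: P=16, X=28, U=29 → choose P (16).
From P: U=33, X=37 → choose U (33).
From U: X=19 → choose X (19).
NN route Base → S → N → P → U → X → Base costs 130.
Optimal: Base → S → N → P → X → U → Base costs 115 (by enumerating all 60 distinct tours).
Excess = 130 − 115 = 15.

15 miles longer than the optimal tour.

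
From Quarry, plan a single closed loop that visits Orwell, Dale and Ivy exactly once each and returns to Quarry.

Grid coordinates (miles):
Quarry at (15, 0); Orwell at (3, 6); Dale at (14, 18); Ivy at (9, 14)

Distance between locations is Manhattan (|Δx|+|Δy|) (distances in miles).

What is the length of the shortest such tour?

With 3 stops there are 3!/2 = 3 distinct round trips (a route and its reverse cost the same).
Quarry→Orwell→Dale→Ivy→Quarry: 18+23+9+20 = 70
Quarry→Orwell→Ivy→Dale→Quarry: 18+14+9+19 = 60
Quarry→Dale→Orwell→Ivy→Quarry: 19+23+14+20 = 76
The minimum is 60.
One optimal route: Quarry → Orwell → Ivy → Dale → Quarry (or its reverse).

60 miles — the shortest possible round trip.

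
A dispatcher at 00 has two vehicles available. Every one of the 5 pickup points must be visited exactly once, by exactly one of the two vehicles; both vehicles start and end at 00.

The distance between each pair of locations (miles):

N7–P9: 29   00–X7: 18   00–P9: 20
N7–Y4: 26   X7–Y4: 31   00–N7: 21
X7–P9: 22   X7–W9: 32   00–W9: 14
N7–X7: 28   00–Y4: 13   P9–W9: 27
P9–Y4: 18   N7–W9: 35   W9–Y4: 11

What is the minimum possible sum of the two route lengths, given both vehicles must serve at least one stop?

Try each way of splitting the stops between the two vehicles (each non-empty) and, for each split, find the best tour for each vehicle:
  {N7} + {X7, P9, W9, Y4}: 42 + 83 = 125
  {X7} + {N7, P9, W9, Y4}: 36 + 93 = 129
  {N7, X7} + {P9, W9, Y4}: 67 + 63 = 130
  {P9} + {N7, X7, W9, Y4}: 40 + 97 = 137
  {N7, P9} + {X7, W9, Y4}: 70 + 74 = 144
  {X7, P9} + {N7, W9, Y4}: 60 + 72 = 132
  … (15 splits in total)
Best: vehicle 1 00 → N7 → 00 = 42; vehicle 2 00 → X7 → P9 → Y4 → W9 → 00 = 83; combined 125.

125 miles — the smallest possible combined total.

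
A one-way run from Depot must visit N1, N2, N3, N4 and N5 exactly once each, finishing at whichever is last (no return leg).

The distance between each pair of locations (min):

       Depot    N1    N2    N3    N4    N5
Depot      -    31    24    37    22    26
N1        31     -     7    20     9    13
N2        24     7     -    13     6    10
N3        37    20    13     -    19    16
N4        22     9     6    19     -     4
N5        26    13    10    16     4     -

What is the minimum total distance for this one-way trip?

There are 5! = 120 possible orderings.
Depot→N1→N2→N3→N4→N5: 31+7+13+19+4 = 74
Depot→N1→N2→N3→N5→N4: 31+7+13+16+4 = 71
Depot→N1→N2→N4→N3→N5: 31+7+6+19+16 = 79
Depot→N1→N2→N4→N5→N3: 31+7+6+4+16 = 64
Depot→N1→N2→N5→N3→N4: 31+7+10+16+19 = 83
Depot→N1→N2→N5→N4→N3: 31+7+10+4+19 = 71
Depot→N1→N3→N2→N4→N5: 31+20+13+6+4 = 74
Depot→N1→N3→N2→N5→N4: 31+20+13+10+4 = 78
Depot→N1→N3→N4→N2→N5: 31+20+19+6+10 = 86
Depot→N1→N3→N4→N5→N2: 31+20+19+4+10 = 84
Depot→N1→N3→N5→N2→N4: 31+20+16+10+6 = 83
Depot→N1→N3→N5→N4→N2: 31+20+16+4+6 = 77
Depot→N1→N4→N2→N3→N5: 31+9+6+13+16 = 75
Depot→N1→N4→N2→N5→N3: 31+9+6+10+16 = 72
… (106 more)
Depot→N4→N5→N1→N2→N3: 22+4+13+7+13 = 59  ← best
The minimum is 59.
One shortest path: Depot → N4 → N5 → N1 → N2 → N3.

Minimum one-way distance = 59 min.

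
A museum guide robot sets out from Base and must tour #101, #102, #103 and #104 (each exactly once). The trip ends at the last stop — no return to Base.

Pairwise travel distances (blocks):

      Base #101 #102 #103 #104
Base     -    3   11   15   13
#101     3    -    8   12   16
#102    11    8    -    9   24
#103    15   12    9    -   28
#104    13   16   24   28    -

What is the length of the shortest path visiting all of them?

There are 4! = 24 possible orderings.
Base → #101 → #102 → #103 → #104: 3+8+9+28 = 48
Base → #101 → #102 → #104 → #103: 3+8+24+28 = 63
Base → #101 → #103 → #102 → #104: 3+12+9+24 = 48
Base → #101 → #103 → #104 → #102: 3+12+28+24 = 67
Base → #101 → #104 → #102 → #103: 3+16+24+9 = 52
Base → #101 → #104 → #103 → #102: 3+16+28+9 = 56
Base → #102 → #101 → #103 → #104: 11+8+12+28 = 59
Base → #102 → #101 → #104 → #103: 11+8+16+28 = 63
Base → #102 → #103 → #101 → #104: 11+9+12+16 = 48
Base → #102 → #103 → #104 → #101: 11+9+28+16 = 64
Base → #102 → #104 → #101 → #103: 11+24+16+12 = 63
Base → #102 → #104 → #103 → #101: 11+24+28+12 = 75
Base → #103 → #101 → #102 → #104: 15+12+8+24 = 59
Base → #103 → #101 → #104 → #102: 15+12+16+24 = 67
… (10 more)
Base → #104 → #101 → #102 → #103: 13+16+8+9 = 46  ← best
The minimum is 46.
One shortest path: Base → #104 → #101 → #102 → #103.

Shortest open route: 46 blocks.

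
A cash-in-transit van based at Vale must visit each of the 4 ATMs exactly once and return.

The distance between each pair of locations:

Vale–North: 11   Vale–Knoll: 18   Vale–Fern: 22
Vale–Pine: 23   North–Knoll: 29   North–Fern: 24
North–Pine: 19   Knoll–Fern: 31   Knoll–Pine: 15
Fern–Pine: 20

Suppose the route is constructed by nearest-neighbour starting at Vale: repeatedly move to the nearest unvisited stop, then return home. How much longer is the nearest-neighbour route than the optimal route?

10 longer than the optimal tour.

From Vale: North=11, Knoll=18, Fern=22, Pine=23 → choose North (11).
From North: Pine=19, Fern=24, Knoll=29 → choose Pine (19).
From Pine: Knoll=15, Fern=20 → choose Knoll (15).
From Knoll: Fern=31 → choose Fern (31).
NN route Vale → North → Pine → Knoll → Fern → Vale costs 98.
Optimal: Vale → North → Fern → Pine → Knoll → Vale costs 88 (by enumerating all 12 distinct tours).
Excess = 98 − 88 = 10.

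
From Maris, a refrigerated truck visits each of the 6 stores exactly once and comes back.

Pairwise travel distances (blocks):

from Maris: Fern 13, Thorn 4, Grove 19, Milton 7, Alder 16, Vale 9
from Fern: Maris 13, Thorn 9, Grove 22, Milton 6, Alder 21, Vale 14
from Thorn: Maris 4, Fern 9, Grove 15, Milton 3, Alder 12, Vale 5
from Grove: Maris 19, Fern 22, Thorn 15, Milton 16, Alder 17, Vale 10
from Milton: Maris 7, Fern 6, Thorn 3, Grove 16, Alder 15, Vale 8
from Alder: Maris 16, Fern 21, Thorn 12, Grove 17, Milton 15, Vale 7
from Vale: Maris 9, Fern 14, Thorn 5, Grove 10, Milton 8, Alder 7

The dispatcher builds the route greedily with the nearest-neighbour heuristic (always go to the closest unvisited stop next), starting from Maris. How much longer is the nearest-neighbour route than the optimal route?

2 blocks longer than the optimal tour.

Maris: Thorn=4, Milton=7, Vale=9, Fern=13, Alder=16, Grove=19 ⇒ Thorn
Thorn: Milton=3, Vale=5, Fern=9, Alder=12, Grove=15 ⇒ Milton
Milton: Fern=6, Vale=8, Alder=15, Grove=16 ⇒ Fern
Fern: Vale=14, Alder=21, Grove=22 ⇒ Vale
Vale: Alder=7, Grove=10 ⇒ Alder
Alder: Grove=17 ⇒ Grove
NN route Maris → Thorn → Milton → Fern → Vale → Alder → Grove → Maris costs 70.
Optimal: Maris → Fern → Milton → Grove → Alder → Vale → Thorn → Maris costs 68 (by enumerating all 360 distinct tours).
Excess = 70 − 68 = 2.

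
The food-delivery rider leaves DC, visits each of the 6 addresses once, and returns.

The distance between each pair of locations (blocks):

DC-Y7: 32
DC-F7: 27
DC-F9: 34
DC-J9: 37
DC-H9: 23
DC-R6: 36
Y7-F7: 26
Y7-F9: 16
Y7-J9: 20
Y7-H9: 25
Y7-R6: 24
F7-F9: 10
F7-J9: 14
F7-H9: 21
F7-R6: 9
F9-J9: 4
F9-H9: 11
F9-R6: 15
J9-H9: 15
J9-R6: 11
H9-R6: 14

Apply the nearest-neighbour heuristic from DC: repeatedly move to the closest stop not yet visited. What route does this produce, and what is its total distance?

From DC: distances to unvisited — H9=23, F7=27, Y7=32, F9=34, R6=36, J9=37. Nearest is H9 (23).
From H9: distances to unvisited — F9=11, R6=14, J9=15, F7=21, Y7=25. Nearest is F9 (11).
From F9: distances to unvisited — J9=4, F7=10, R6=15, Y7=16. Nearest is J9 (4).
From J9: distances to unvisited — R6=11, F7=14, Y7=20. Nearest is R6 (11).
From R6: distances to unvisited — F7=9, Y7=24. Nearest is F7 (9).
From F7: distances to unvisited — Y7=26. Nearest is Y7 (26).
Return Y7→DC: 32.
Total = 23 + 11 + 4 + 11 + 9 + 26 + 32 = 116.

116 blocks along DC → H9 → F9 → J9 → R6 → F7 → Y7 → DC.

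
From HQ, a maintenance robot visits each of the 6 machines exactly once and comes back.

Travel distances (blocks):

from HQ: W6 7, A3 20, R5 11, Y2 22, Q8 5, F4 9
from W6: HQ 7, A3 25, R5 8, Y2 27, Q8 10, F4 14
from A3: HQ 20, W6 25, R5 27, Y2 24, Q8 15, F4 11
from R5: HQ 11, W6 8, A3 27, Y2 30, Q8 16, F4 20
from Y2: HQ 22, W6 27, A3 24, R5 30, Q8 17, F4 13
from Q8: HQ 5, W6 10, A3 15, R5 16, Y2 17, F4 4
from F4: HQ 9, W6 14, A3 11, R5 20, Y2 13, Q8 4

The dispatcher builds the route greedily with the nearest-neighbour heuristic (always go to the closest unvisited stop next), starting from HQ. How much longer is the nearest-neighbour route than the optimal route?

2 blocks longer than the optimal tour.

HQ: Q8=5, W6=7, F4=9, R5=11, A3=20, Y2=22 ⇒ Q8
Q8: F4=4, W6=10, A3=15, R5=16, Y2=17 ⇒ F4
F4: A3=11, Y2=13, W6=14, R5=20 ⇒ A3
A3: Y2=24, W6=25, R5=27 ⇒ Y2
Y2: W6=27, R5=30 ⇒ W6
W6: R5=8 ⇒ R5
NN route HQ → Q8 → F4 → A3 → Y2 → W6 → R5 → HQ costs 90.
Optimal: HQ → W6 → R5 → A3 → Y2 → F4 → Q8 → HQ costs 88 (by enumerating all 360 distinct tours).
Excess = 90 − 88 = 2.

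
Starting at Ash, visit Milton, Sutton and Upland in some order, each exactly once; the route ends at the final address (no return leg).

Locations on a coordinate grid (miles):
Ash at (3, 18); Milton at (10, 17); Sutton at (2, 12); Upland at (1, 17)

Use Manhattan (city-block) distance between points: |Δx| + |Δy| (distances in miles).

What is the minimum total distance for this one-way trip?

There are 3! = 6 possible orderings.
Ash - Milton - Sutton - Upland: 8+13+6 = 27
Ash - Milton - Upland - Sutton: 8+9+6 = 23
Ash - Sutton - Milton - Upland: 7+13+9 = 29
Ash - Sutton - Upland - Milton: 7+6+9 = 22
Ash - Upland - Milton - Sutton: 3+9+13 = 25
Ash - Upland - Sutton - Milton: 3+6+13 = 22
The minimum is 22.
One shortest path: Ash → Sutton → Upland → Milton.

Minimum one-way distance = 22 miles.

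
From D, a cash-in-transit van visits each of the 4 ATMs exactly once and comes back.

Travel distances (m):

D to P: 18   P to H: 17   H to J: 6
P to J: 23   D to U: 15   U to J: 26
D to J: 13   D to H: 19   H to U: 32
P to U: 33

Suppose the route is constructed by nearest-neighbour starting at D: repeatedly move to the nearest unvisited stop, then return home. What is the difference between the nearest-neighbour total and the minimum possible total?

Excess over optimum: 2 m.

From D: J=13, U=15, P=18, H=19 → choose J (13).
From J: H=6, P=23, U=26 → choose H (6).
From H: P=17, U=32 → choose P (17).
From P: U=33 → choose U (33).
NN route D → J → H → P → U → D costs 84.
Optimal: D → P → H → J → U → D costs 82 (by enumerating all 12 distinct tours).
Excess = 84 − 82 = 2.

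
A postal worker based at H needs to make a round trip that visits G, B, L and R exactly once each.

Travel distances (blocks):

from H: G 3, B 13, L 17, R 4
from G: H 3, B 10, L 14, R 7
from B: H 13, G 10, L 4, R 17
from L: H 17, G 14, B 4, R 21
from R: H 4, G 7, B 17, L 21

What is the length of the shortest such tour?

With 4 stops there are 4!/2 = 12 distinct round trips (a route and its reverse cost the same).
H-G-B-L-R-H: 3+10+4+21+4 = 42
H-G-B-R-L-H: 3+10+17+21+17 = 68
H-G-L-B-R-H: 3+14+4+17+4 = 42
H-G-L-R-B-H: 3+14+21+17+13 = 68
H-G-R-B-L-H: 3+7+17+4+17 = 48
H-G-R-L-B-H: 3+7+21+4+13 = 48
H-B-G-L-R-H: 13+10+14+21+4 = 62
H-B-G-R-L-H: 13+10+7+21+17 = 68
H-B-L-G-R-H: 13+4+14+7+4 = 42
H-B-R-G-L-H: 13+17+7+14+17 = 68
H-L-G-B-R-H: 17+14+10+17+4 = 62
H-L-B-G-R-H: 17+4+10+7+4 = 42
The minimum is 42.
One optimal route: H → G → B → L → R → H (or its reverse).

Shortest round trip = 42 blocks.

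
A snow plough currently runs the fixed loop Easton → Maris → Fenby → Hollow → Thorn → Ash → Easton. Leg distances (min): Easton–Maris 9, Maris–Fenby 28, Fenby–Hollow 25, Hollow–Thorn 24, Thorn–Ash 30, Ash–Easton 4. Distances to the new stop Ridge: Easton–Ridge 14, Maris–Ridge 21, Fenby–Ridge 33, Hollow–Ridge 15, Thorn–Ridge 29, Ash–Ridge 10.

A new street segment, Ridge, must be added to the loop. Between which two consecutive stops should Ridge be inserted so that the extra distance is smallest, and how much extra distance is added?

Insertion cost between consecutive stops i–j is d(i,Ridge) + d(Ridge,j) − d(i,j):
  between Easton and Maris: 14 + 21 − 9 = 26
  between Maris and Fenby: 21 + 33 − 28 = 26
  between Fenby and Hollow: 33 + 15 − 25 = 23
  between Hollow and Thorn: 15 + 29 − 24 = 20
  between Thorn and Ash: 29 + 10 − 30 = 9
  between Ash and Easton: 10 + 14 − 4 = 20
Cheapest insertion is between Thorn and Ash, adding 9.
New total = 120 + 9 = 129.

Adding 9 min by placing Ridge on the Thorn–Ash leg.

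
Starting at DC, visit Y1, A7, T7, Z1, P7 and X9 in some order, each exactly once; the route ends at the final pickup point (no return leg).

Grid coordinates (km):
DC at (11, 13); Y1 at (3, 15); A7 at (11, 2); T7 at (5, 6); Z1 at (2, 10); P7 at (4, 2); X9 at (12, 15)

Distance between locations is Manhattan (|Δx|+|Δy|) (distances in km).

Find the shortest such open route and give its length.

There are 6! = 720 possible orderings.
DC → Y1 → A7 → T7 → Z1 → P7 → X9: 10+21+10+7+10+21 = 79
DC → Y1 → A7 → T7 → Z1 → X9 → P7: 10+21+10+7+15+21 = 84
DC → Y1 → A7 → T7 → P7 → Z1 → X9: 10+21+10+5+10+15 = 71
DC → Y1 → A7 → T7 → P7 → X9 → Z1: 10+21+10+5+21+15 = 82
DC → Y1 → A7 → T7 → X9 → Z1 → P7: 10+21+10+16+15+10 = 82
DC → Y1 → A7 → T7 → X9 → P7 → Z1: 10+21+10+16+21+10 = 88
DC → Y1 → A7 → Z1 → T7 → P7 → X9: 10+21+17+7+5+21 = 81
DC → Y1 → A7 → Z1 → T7 → X9 → P7: 10+21+17+7+16+21 = 92
… (712 more)
DC → X9 → Y1 → Z1 → T7 → P7 → A7: 3+9+6+7+5+7 = 37  ← best
The minimum is 37.
One shortest path: DC → X9 → Y1 → Z1 → T7 → P7 → A7.

37 km — the minimum one-way total.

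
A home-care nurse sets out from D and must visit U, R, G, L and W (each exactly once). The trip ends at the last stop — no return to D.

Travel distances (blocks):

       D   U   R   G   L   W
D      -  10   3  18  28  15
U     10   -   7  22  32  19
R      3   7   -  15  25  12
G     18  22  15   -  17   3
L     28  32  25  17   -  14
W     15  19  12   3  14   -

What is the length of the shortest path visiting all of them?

There are 5! = 120 possible orderings.
D→U→R→G→L→W: 10+7+15+17+14 = 63
D→U→R→G→W→L: 10+7+15+3+14 = 49
D→U→R→L→G→W: 10+7+25+17+3 = 62
D→U→R→L→W→G: 10+7+25+14+3 = 59
D→U→R→W→G→L: 10+7+12+3+17 = 49
D→U→R→W→L→G: 10+7+12+14+17 = 60
D→U→G→R→L→W: 10+22+15+25+14 = 86
D→U→G→R→W→L: 10+22+15+12+14 = 73
D→U→G→L→R→W: 10+22+17+25+12 = 86
D→U→G→L→W→R: 10+22+17+14+12 = 75
D→U→G→W→R→L: 10+22+3+12+25 = 72
D→U→G→W→L→R: 10+22+3+14+25 = 74
D→U→L→R→G→W: 10+32+25+15+3 = 85
D→U→L→R→W→G: 10+32+25+12+3 = 82
… (106 more)
The minimum is 49.
One shortest path: D → U → R → G → W → L.

49 blocks — the minimum one-way total.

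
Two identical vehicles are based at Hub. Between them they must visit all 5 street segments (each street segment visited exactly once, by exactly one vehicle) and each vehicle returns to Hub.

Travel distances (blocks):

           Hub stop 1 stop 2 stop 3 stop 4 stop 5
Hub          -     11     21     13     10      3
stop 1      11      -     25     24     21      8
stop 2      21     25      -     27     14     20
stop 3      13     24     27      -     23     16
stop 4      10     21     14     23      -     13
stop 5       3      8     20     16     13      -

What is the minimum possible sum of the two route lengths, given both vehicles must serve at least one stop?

Minimum combined distance: 86 blocks.

Check every non-empty split of the stops between the two vehicles; for each half take its own optimal tour:
  {stop 1} + {stop 2, stop 3, stop 4, stop 5}: 22 + 70 = 92
  {stop 2} + {stop 1, stop 3, stop 4, stop 5}: 42 + 68 = 110
  {stop 1, stop 2} + {stop 3, stop 4, stop 5}: 57 + 52 = 109
  {stop 3} + {stop 1, stop 2, stop 4, stop 5}: 26 + 60 = 86
  {stop 1, stop 3} + {stop 2, stop 4, stop 5}: 48 + 47 = 95
  {stop 2, stop 3} + {stop 1, stop 4, stop 5}: 61 + 42 = 103
  … (15 splits in total)
Best: vehicle 1 Hub → stop 3 → Hub = 26; vehicle 2 Hub → stop 4 → stop 2 → stop 1 → stop 5 → Hub = 60; combined 86.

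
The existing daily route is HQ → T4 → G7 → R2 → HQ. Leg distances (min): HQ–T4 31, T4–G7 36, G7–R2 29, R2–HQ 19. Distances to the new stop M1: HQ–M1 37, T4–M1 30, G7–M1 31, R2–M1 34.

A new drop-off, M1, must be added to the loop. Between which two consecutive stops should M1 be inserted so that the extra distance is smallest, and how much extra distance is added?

Insertion cost between consecutive stops i–j is d(i,M1) + d(M1,j) − d(i,j):
  between HQ and T4: 37 + 30 − 31 = 36
  between T4 and G7: 30 + 31 − 36 = 25
  between G7 and R2: 31 + 34 − 29 = 36
  between R2 and HQ: 34 + 37 − 19 = 52
Cheapest insertion is between T4 and G7, adding 25.
New total = 115 + 25 = 140.

Minimum extra distance: 25 min, inserting M1 between T4 and G7.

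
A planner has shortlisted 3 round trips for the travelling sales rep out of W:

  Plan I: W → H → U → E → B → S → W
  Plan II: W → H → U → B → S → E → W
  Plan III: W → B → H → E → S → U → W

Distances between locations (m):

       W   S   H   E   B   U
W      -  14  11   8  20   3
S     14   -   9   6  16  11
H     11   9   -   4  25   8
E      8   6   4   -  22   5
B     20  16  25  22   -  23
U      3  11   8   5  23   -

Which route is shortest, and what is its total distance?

Plan I: 11 + 8 + 5 + 22 + 16 + 14 = 76
Plan II: 11 + 8 + 23 + 16 + 6 + 8 = 72
Plan III: 20 + 25 + 4 + 6 + 11 + 3 = 69

Shortest is Plan III, total 69 m.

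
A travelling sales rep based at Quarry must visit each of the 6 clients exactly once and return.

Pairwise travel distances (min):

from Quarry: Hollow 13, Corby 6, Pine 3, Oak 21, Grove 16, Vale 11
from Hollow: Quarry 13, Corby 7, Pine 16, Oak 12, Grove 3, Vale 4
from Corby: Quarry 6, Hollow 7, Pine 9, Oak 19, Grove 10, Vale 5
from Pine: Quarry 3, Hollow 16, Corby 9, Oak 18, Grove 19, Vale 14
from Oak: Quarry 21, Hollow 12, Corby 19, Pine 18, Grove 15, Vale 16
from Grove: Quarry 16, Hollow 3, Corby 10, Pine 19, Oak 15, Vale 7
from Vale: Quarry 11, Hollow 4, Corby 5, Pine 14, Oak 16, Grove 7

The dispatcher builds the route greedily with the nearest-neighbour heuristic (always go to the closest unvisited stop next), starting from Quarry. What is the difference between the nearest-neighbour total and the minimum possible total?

The nearest-neighbour route is 6 min longer than optimal.

From Quarry: Pine=3, Corby=6, Vale=11, Hollow=13, Grove=16, Oak=21 → choose Pine (3).
From Pine: Corby=9, Vale=14, Hollow=16, Oak=18, Grove=19 → choose Corby (9).
From Corby: Vale=5, Hollow=7, Grove=10, Oak=19 → choose Vale (5).
From Vale: Hollow=4, Grove=7, Oak=16 → choose Hollow (4).
From Hollow: Grove=3, Oak=12 → choose Grove (3).
From Grove: Oak=15 → choose Oak (15).
NN route Quarry → Pine → Corby → Vale → Hollow → Grove → Oak → Quarry costs 60.
Optimal: Quarry → Corby → Vale → Hollow → Grove → Oak → Pine → Quarry costs 54 (by enumerating all 360 distinct tours).
Excess = 60 − 54 = 6.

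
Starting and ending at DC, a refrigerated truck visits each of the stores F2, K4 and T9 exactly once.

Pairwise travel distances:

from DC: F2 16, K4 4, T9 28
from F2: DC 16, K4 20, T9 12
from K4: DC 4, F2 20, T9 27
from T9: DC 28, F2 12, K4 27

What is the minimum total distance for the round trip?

DC→F2→K4→T9→DC: 16+20+27+28 = 91
DC→F2→T9→K4→DC: 16+12+27+4 = 59
DC→K4→F2→T9→DC: 4+20+12+28 = 64
The minimum is 59.
One optimal route: DC → F2 → T9 → K4 → DC (or its reverse).

Minimum total distance: 59.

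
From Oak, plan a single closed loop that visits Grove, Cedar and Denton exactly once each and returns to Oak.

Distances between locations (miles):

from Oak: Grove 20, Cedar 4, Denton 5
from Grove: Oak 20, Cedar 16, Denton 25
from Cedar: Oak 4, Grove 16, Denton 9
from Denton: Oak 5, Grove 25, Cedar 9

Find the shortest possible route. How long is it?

Shortest round trip = 50 miles.

Oak→Grove→Cedar→Denton→Oak: 20+16+9+5 = 50
Oak→Grove→Denton→Cedar→Oak: 20+25+9+4 = 58
Oak→Cedar→Grove→Denton→Oak: 4+16+25+5 = 50
The minimum is 50.
One optimal route: Oak → Grove → Cedar → Denton → Oak (or its reverse).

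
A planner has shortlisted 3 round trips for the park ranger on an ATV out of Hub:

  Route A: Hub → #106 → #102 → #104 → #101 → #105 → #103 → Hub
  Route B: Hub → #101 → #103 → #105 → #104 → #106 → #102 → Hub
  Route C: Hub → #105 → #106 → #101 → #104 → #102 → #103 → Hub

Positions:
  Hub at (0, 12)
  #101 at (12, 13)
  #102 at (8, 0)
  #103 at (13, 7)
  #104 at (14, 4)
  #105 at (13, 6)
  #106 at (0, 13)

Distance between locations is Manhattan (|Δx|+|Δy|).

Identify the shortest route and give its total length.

Route A: 1 + 21 + 10 + 11 + 8 + 1 + 18 = 70
Route B: 13 + 7 + 1 + 3 + 23 + 21 + 20 = 88
Route C: 19 + 20 + 12 + 11 + 10 + 12 + 18 = 102

70 — Route A is the shortest.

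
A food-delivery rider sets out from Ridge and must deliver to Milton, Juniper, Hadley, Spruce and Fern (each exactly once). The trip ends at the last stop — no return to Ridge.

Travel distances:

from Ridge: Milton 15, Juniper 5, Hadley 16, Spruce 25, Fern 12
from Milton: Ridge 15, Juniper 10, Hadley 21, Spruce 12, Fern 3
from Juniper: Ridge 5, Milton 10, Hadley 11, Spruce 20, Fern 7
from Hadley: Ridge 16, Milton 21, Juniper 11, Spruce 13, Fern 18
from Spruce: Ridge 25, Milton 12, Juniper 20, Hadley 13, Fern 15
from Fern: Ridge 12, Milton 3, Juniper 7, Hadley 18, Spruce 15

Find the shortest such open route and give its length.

Minimum one-way distance = 40.

There are 5! = 120 possible orderings.
Ridge → Milton → Juniper → Hadley → Spruce → Fern: 15+10+11+13+15 = 64
Ridge → Milton → Juniper → Hadley → Fern → Spruce: 15+10+11+18+15 = 69
Ridge → Milton → Juniper → Spruce → Hadley → Fern: 15+10+20+13+18 = 76
Ridge → Milton → Juniper → Spruce → Fern → Hadley: 15+10+20+15+18 = 78
Ridge → Milton → Juniper → Fern → Hadley → Spruce: 15+10+7+18+13 = 63
Ridge → Milton → Juniper → Fern → Spruce → Hadley: 15+10+7+15+13 = 60
Ridge → Milton → Hadley → Juniper → Spruce → Fern: 15+21+11+20+15 = 82
Ridge → Milton → Hadley → Juniper → Fern → Spruce: 15+21+11+7+15 = 69
Ridge → Milton → Hadley → Spruce → Juniper → Fern: 15+21+13+20+7 = 76
Ridge → Milton → Hadley → Spruce → Fern → Juniper: 15+21+13+15+7 = 71
Ridge → Milton → Hadley → Fern → Juniper → Spruce: 15+21+18+7+20 = 81
Ridge → Milton → Hadley → Fern → Spruce → Juniper: 15+21+18+15+20 = 89
Ridge → Milton → Spruce → Juniper → Hadley → Fern: 15+12+20+11+18 = 76
Ridge → Milton → Spruce → Juniper → Fern → Hadley: 15+12+20+7+18 = 72
… (106 more)
Ridge → Juniper → Fern → Milton → Spruce → Hadley: 5+7+3+12+13 = 40  ← best
The minimum is 40.
One shortest path: Ridge → Juniper → Fern → Milton → Spruce → Hadley.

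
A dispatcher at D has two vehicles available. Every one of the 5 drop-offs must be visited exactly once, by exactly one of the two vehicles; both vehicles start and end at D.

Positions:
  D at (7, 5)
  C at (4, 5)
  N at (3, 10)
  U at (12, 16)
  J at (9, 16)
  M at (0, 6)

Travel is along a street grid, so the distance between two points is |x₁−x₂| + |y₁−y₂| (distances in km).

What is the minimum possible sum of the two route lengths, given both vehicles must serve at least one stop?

52 km — the smallest possible combined total.

Try each way of splitting the stops between the two vehicles (each non-empty) and, for each split, find the best tour for each vehicle:
  {C} + {N, U, J, M}: 6 + 46 = 52
  {N} + {C, U, J, M}: 18 + 46 = 64
  {C, N} + {U, J, M}: 18 + 46 = 64
  {U} + {C, N, J, M}: 32 + 40 = 72
  {C, U} + {N, J, M}: 38 + 40 = 78
  {N, U} + {C, J, M}: 40 + 40 = 80
  … (15 splits in total)
Best: vehicle 1 D → C → D = 6; vehicle 2 D → U → J → N → M → D = 46; combined 52.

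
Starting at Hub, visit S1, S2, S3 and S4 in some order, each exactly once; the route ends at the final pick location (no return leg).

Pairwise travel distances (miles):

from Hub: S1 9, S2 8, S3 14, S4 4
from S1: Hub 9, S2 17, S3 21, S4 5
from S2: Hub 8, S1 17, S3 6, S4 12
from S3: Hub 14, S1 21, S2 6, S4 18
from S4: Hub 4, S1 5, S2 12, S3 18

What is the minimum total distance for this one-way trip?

32 miles — the minimum one-way total.

There are 4! = 24 possible orderings.
Hub → S1 → S2 → S3 → S4: 9+17+6+18 = 50
Hub → S1 → S2 → S4 → S3: 9+17+12+18 = 56
Hub → S1 → S3 → S2 → S4: 9+21+6+12 = 48
Hub → S1 → S3 → S4 → S2: 9+21+18+12 = 60
Hub → S1 → S4 → S2 → S3: 9+5+12+6 = 32
Hub → S1 → S4 → S3 → S2: 9+5+18+6 = 38
Hub → S2 → S1 → S3 → S4: 8+17+21+18 = 64
Hub → S2 → S1 → S4 → S3: 8+17+5+18 = 48
Hub → S2 → S3 → S1 → S4: 8+6+21+5 = 40
Hub → S2 → S3 → S4 → S1: 8+6+18+5 = 37
Hub → S2 → S4 → S1 → S3: 8+12+5+21 = 46
Hub → S2 → S4 → S3 → S1: 8+12+18+21 = 59
Hub → S3 → S1 → S2 → S4: 14+21+17+12 = 64
Hub → S3 → S1 → S4 → S2: 14+21+5+12 = 52
… (10 more)
The minimum is 32.
One shortest path: Hub → S1 → S4 → S2 → S3.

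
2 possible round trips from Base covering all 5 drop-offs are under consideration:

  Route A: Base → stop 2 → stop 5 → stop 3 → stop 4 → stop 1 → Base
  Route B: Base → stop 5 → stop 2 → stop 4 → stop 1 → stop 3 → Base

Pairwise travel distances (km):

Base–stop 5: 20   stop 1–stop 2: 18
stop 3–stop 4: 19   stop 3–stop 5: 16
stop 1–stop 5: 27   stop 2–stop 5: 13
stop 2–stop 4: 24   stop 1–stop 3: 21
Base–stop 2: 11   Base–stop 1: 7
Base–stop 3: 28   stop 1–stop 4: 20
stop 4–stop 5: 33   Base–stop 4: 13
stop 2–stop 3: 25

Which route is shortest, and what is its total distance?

86 km — Route A is the shortest.

Route A: 11 + 13 + 16 + 19 + 20 + 7 = 86
Route B: 20 + 13 + 24 + 20 + 21 + 28 = 126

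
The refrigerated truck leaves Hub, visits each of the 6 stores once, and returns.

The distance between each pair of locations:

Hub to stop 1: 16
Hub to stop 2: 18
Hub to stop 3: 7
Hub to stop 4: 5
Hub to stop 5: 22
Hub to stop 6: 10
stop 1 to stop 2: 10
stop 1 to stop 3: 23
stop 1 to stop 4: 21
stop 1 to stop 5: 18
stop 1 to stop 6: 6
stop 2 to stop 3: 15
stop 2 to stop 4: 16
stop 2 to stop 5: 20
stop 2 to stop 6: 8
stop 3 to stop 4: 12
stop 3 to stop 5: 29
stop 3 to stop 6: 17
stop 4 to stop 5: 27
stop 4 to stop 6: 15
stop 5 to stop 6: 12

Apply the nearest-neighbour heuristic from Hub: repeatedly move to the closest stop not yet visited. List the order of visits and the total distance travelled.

Total distance 86 via the nearest-neighbour route Hub → stop 4 → stop 3 → stop 2 → stop 6 → stop 1 → stop 5 → Hub.

Hub → [stop 4:5 / stop 3:7 / stop 6:10 / stop 1:16 / stop 2:18 / stop 5:22] → stop 4 (5)
stop 4 → [stop 3:12 / stop 6:15 / stop 2:16 / stop 1:21 / stop 5:27] → stop 3 (12)
stop 3 → [stop 2:15 / stop 6:17 / stop 1:23 / stop 5:29] → stop 2 (15)
stop 2 → [stop 6:8 / stop 1:10 / stop 5:20] → stop 6 (8)
stop 6 → [stop 1:6 / stop 5:12] → stop 1 (6)
stop 1 → [stop 5:18] → stop 5 (18)
Return stop 5→Hub: 22.
Total = 5 + 12 + 15 + 8 + 6 + 18 + 22 = 86.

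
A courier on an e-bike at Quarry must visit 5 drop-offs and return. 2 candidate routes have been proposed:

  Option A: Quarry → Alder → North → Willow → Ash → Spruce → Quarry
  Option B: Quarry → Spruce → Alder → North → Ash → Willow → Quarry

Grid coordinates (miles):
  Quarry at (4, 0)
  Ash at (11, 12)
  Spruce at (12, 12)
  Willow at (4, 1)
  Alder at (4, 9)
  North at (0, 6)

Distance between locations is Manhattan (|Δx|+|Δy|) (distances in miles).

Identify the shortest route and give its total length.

64 miles — Option A is the shortest.

Option A: 9 + 7 + 9 + 18 + 1 + 20 = 64
Option B: 20 + 11 + 7 + 17 + 18 + 1 = 74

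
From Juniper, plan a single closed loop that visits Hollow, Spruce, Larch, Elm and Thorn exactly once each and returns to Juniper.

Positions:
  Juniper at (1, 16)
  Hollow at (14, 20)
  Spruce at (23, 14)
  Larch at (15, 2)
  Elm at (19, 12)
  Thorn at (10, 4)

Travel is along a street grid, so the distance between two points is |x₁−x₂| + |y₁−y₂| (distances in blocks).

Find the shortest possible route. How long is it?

There are 60 distinct closed tours to check (reversals are equivalent).
Juniper→Hollow→Spruce→Larch→Elm→Thorn→Juniper: 17+15+20+14+17+21 = 104
Juniper→Hollow→Spruce→Larch→Thorn→Elm→Juniper: 17+15+20+7+17+22 = 98
Juniper→Hollow→Spruce→Elm→Larch→Thorn→Juniper: 17+15+6+14+7+21 = 80
Juniper→Hollow→Spruce→Elm→Thorn→Larch→Juniper: 17+15+6+17+7+28 = 90
Juniper→Hollow→Spruce→Thorn→Larch→Elm→Juniper: 17+15+23+7+14+22 = 98
Juniper→Hollow→Spruce→Thorn→Elm→Larch→Juniper: 17+15+23+17+14+28 = 114
Juniper→Hollow→Larch→Spruce→Elm→Thorn→Juniper: 17+19+20+6+17+21 = 100
Juniper→Hollow→Larch→Spruce→Thorn→Elm→Juniper: 17+19+20+23+17+22 = 118
Juniper→Hollow→Larch→Elm→Spruce→Thorn→Juniper: 17+19+14+6+23+21 = 100
Juniper→Hollow→Larch→Elm→Thorn→Spruce→Juniper: 17+19+14+17+23+24 = 114
Juniper→Hollow→Larch→Thorn→Spruce→Elm→Juniper: 17+19+7+23+6+22 = 94
Juniper→Hollow→Larch→Thorn→Elm→Spruce→Juniper: 17+19+7+17+6+24 = 90
Juniper→Hollow→Elm→Spruce→Larch→Thorn→Juniper: 17+13+6+20+7+21 = 84
Juniper→Hollow→Elm→Spruce→Thorn→Larch→Juniper: 17+13+6+23+7+28 = 94
… (46 more)
The minimum is 80.
One optimal route: Juniper → Hollow → Spruce → Elm → Larch → Thorn → Juniper (or its reverse).

Shortest round trip = 80 blocks.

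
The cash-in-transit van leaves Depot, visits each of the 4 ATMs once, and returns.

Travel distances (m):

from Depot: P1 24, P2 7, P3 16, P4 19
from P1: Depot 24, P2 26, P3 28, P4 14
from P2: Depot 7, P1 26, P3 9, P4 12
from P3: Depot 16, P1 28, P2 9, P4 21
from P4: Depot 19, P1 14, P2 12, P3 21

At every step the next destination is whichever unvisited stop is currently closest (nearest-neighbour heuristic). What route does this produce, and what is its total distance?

Total distance 75 m via the nearest-neighbour route Depot → P2 → P3 → P4 → P1 → Depot.

At Depot the remaining stops are P2 7, P3 16, P4 19, P1 24; go to P2.
At P2 the remaining stops are P3 9, P4 12, P1 26; go to P3.
At P3 the remaining stops are P4 21, P1 28; go to P4.
At P4 the remaining stops are P1 14; go to P1.
Return P1→Depot: 24.
Total = 7 + 9 + 21 + 14 + 24 = 75.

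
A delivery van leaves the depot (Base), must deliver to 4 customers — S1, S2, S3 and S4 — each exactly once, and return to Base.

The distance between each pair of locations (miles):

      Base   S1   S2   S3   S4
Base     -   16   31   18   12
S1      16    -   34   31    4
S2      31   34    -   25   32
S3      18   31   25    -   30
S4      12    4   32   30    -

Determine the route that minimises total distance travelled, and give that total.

Shortest round trip = 93 miles.

Base → S1 → S2 → S3 → S4 → Base: 16+34+25+30+12 = 117
Base → S1 → S2 → S4 → S3 → Base: 16+34+32+30+18 = 130
Base → S1 → S3 → S2 → S4 → Base: 16+31+25+32+12 = 116
Base → S1 → S3 → S4 → S2 → Base: 16+31+30+32+31 = 140
Base → S1 → S4 → S2 → S3 → Base: 16+4+32+25+18 = 95
Base → S1 → S4 → S3 → S2 → Base: 16+4+30+25+31 = 106
Base → S2 → S1 → S3 → S4 → Base: 31+34+31+30+12 = 138
Base → S2 → S1 → S4 → S3 → Base: 31+34+4+30+18 = 117
Base → S2 → S3 → S1 → S4 → Base: 31+25+31+4+12 = 103
Base → S2 → S4 → S1 → S3 → Base: 31+32+4+31+18 = 116
Base → S3 → S1 → S2 → S4 → Base: 18+31+34+32+12 = 127
Base → S3 → S2 → S1 → S4 → Base: 18+25+34+4+12 = 93
The minimum is 93.
One optimal route: Base → S3 → S2 → S1 → S4 → Base (or its reverse).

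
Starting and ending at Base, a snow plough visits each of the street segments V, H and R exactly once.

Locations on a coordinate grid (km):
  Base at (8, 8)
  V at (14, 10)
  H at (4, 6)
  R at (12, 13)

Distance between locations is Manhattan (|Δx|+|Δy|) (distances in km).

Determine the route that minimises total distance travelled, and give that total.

Base → V → H → R → Base: 8+14+15+9 = 46
Base → V → R → H → Base: 8+5+15+6 = 34
Base → H → V → R → Base: 6+14+5+9 = 34
The minimum is 34.
One optimal route: Base → V → R → H → Base (or its reverse).

Shortest round trip = 34 km.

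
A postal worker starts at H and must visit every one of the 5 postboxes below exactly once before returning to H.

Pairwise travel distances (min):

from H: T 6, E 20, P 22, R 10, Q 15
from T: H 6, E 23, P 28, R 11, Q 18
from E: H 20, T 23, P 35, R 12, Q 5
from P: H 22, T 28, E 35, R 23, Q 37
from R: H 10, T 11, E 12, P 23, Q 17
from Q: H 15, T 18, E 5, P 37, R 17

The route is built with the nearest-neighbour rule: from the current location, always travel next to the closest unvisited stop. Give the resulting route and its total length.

Nearest-neighbour total = 93 min; route H → T → R → E → Q → P → H.

H → [T:6 / R:10 / Q:15 / E:20 / P:22] → T (6)
T → [R:11 / Q:18 / E:23 / P:28] → R (11)
R → [E:12 / Q:17 / P:23] → E (12)
E → [Q:5 / P:35] → Q (5)
Q → [P:37] → P (37)
Return P→H: 22.
Total = 6 + 11 + 12 + 5 + 37 + 22 = 93.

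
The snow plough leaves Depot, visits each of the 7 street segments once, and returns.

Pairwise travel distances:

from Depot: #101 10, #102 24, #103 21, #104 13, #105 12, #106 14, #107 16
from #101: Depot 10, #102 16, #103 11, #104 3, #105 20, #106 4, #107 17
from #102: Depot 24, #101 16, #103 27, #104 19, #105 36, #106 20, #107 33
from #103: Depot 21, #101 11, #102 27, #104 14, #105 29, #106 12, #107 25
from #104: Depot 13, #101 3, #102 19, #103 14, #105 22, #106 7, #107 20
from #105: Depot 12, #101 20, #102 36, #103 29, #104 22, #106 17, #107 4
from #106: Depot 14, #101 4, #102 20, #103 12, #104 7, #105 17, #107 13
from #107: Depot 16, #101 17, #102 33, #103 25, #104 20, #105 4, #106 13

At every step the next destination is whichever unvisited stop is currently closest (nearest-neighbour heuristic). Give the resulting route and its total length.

Nearest-neighbour total = 121; route Depot → #101 → #104 → #106 → #103 → #107 → #105 → #102 → Depot.

From Depot: distances to unvisited — #101=10, #105=12, #104=13, #106=14, #107=16, #103=21, #102=24. Nearest is #101 (10).
From #101: distances to unvisited — #104=3, #106=4, #103=11, #102=16, #107=17, #105=20. Nearest is #104 (3).
From #104: distances to unvisited — #106=7, #103=14, #102=19, #107=20, #105=22. Nearest is #106 (7).
From #106: distances to unvisited — #103=12, #107=13, #105=17, #102=20. Nearest is #103 (12).
From #103: distances to unvisited — #107=25, #102=27, #105=29. Nearest is #107 (25).
From #107: distances to unvisited — #105=4, #102=33. Nearest is #105 (4).
From #105: distances to unvisited — #102=36. Nearest is #102 (36).
Return #102→Depot: 24.
Total = 10 + 3 + 7 + 12 + 25 + 4 + 36 + 24 = 121.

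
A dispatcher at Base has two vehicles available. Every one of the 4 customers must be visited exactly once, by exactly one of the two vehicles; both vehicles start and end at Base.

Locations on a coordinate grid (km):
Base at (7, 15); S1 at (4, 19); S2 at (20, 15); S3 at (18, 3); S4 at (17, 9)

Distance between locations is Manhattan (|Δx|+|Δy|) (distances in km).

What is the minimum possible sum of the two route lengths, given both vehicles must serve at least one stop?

Check every non-empty split of the stops between the two vehicles; for each half take its own optimal tour:
  {S1} + {S2, S3, S4}: 14 + 50 = 64
  {S2} + {S1, S3, S4}: 26 + 60 = 86
  {S1, S2} + {S3, S4}: 40 + 46 = 86
  {S3} + {S1, S2, S4}: 46 + 52 = 98
  {S1, S3} + {S2, S4}: 60 + 38 = 98
  {S2, S3} + {S1, S4}: 50 + 46 = 96
  … (7 splits in total)
Best: vehicle 1 Base → S1 → Base = 14; vehicle 2 Base → S2 → S3 → S4 → Base = 50; combined 64.

Minimum combined distance: 64 km.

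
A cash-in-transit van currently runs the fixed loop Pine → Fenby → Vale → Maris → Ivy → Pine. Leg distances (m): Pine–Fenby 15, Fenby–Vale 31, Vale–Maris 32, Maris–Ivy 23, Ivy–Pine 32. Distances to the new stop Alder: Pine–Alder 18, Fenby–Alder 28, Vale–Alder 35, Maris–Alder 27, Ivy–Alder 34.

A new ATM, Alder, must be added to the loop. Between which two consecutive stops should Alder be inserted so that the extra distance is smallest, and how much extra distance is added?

Minimum extra distance: 20 m, inserting Alder between Ivy and Pine.

Insertion cost between consecutive stops i–j is d(i,Alder) + d(Alder,j) − d(i,j):
  between Pine and Fenby: 18 + 28 − 15 = 31
  between Fenby and Vale: 28 + 35 − 31 = 32
  between Vale and Maris: 35 + 27 − 32 = 30
  between Maris and Ivy: 27 + 34 − 23 = 38
  between Ivy and Pine: 34 + 18 − 32 = 20
Cheapest insertion is between Ivy and Pine, adding 20.
New total = 133 + 20 = 153.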